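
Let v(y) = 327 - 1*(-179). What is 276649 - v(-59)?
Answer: 276143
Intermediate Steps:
v(y) = 506 (v(y) = 327 + 179 = 506)
276649 - v(-59) = 276649 - 1*506 = 276649 - 506 = 276143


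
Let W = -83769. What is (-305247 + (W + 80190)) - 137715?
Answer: -446541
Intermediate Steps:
(-305247 + (W + 80190)) - 137715 = (-305247 + (-83769 + 80190)) - 137715 = (-305247 - 3579) - 137715 = -308826 - 137715 = -446541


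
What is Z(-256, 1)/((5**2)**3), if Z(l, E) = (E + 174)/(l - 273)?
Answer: -7/330625 ≈ -2.1172e-5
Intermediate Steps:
Z(l, E) = (174 + E)/(-273 + l)
Z(-256, 1)/((5**2)**3) = ((174 + 1)/(-273 - 256))/((5**2)**3) = (175/(-529))/(25**3) = -1/529*175/15625 = -175/529*1/15625 = -7/330625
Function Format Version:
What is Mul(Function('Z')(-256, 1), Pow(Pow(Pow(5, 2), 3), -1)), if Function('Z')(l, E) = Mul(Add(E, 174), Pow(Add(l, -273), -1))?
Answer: Rational(-7, 330625) ≈ -2.1172e-5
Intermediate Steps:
Function('Z')(l, E) = Mul(Pow(Add(-273, l), -1), Add(174, E)) (Function('Z')(l, E) = Mul(Add(174, E), Pow(Add(-273, l), -1)) = Mul(Pow(Add(-273, l), -1), Add(174, E)))
Mul(Function('Z')(-256, 1), Pow(Pow(Pow(5, 2), 3), -1)) = Mul(Mul(Pow(Add(-273, -256), -1), Add(174, 1)), Pow(Pow(Pow(5, 2), 3), -1)) = Mul(Mul(Pow(-529, -1), 175), Pow(Pow(25, 3), -1)) = Mul(Mul(Rational(-1, 529), 175), Pow(15625, -1)) = Mul(Rational(-175, 529), Rational(1, 15625)) = Rational(-7, 330625)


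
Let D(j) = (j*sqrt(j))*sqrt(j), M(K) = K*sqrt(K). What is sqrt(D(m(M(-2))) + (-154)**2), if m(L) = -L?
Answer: 2*sqrt(5927) ≈ 153.97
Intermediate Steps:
M(K) = K**(3/2)
D(j) = j**2 (D(j) = j**(3/2)*sqrt(j) = j**2)
sqrt(D(m(M(-2))) + (-154)**2) = sqrt((-(-2)**(3/2))**2 + (-154)**2) = sqrt((-(-2)*I*sqrt(2))**2 + 23716) = sqrt((2*I*sqrt(2))**2 + 23716) = sqrt(-8 + 23716) = sqrt(23708) = 2*sqrt(5927)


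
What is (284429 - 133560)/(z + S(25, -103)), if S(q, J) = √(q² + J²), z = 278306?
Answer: 20993873957/38727109201 - 150869*√11234/77454218402 ≈ 0.54189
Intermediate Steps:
S(q, J) = √(J² + q²)
(284429 - 133560)/(z + S(25, -103)) = (284429 - 133560)/(278306 + √((-103)² + 25²)) = 150869/(278306 + √(10609 + 625)) = 150869/(278306 + √11234)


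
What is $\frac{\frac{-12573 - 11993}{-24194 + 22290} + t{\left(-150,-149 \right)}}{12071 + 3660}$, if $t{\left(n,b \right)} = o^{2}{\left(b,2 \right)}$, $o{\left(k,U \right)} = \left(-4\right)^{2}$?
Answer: $\frac{255995}{14975912} \approx 0.017094$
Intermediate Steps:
$o{\left(k,U \right)} = 16$
$t{\left(n,b \right)} = 256$ ($t{\left(n,b \right)} = 16^{2} = 256$)
$\frac{\frac{-12573 - 11993}{-24194 + 22290} + t{\left(-150,-149 \right)}}{12071 + 3660} = \frac{\frac{-12573 - 11993}{-24194 + 22290} + 256}{12071 + 3660} = \frac{- \frac{24566}{-1904} + 256}{15731} = \left(\left(-24566\right) \left(- \frac{1}{1904}\right) + 256\right) \frac{1}{15731} = \left(\frac{12283}{952} + 256\right) \frac{1}{15731} = \frac{255995}{952} \cdot \frac{1}{15731} = \frac{255995}{14975912}$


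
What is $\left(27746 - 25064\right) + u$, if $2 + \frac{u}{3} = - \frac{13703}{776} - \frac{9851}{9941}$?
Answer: $\frac{20211644319}{7714216} \approx 2620.1$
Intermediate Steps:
$u = - \frac{477882993}{7714216}$ ($u = -6 + 3 \left(- \frac{13703}{776} - \frac{9851}{9941}\right) = -6 + 3 \left(- \frac{143865899}{7714216}\right) = -6 - \frac{431597697}{7714216} = - \frac{477882993}{7714216} \approx -61.948$)
$\left(27746 - 25064\right) + u = \left(27746 - 25064\right) - \frac{477882993}{7714216} = 2682 - \frac{477882993}{7714216} = \frac{20211644319}{7714216}$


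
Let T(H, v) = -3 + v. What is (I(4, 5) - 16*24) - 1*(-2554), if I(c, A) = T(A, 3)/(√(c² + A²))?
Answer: 2170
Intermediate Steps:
I(c, A) = 0 (I(c, A) = (-3 + 3)/(√(c² + A²)) = 0/(√(A² + c²)) = 0/√(A² + c²) = 0)
(I(4, 5) - 16*24) - 1*(-2554) = (0 - 16*24) - 1*(-2554) = (0 - 384) + 2554 = -384 + 2554 = 2170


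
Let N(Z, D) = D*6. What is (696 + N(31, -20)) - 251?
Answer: 325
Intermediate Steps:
N(Z, D) = 6*D
(696 + N(31, -20)) - 251 = (696 + 6*(-20)) - 251 = (696 - 120) - 251 = 576 - 251 = 325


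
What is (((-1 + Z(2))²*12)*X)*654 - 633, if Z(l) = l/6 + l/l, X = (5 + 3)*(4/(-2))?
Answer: -14585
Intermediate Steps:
X = -16 (X = 8*(4*(-½)) = 8*(-2) = -16)
Z(l) = 1 + l/6 (Z(l) = l*(⅙) + 1 = l/6 + 1 = 1 + l/6)
(((-1 + Z(2))²*12)*X)*654 - 633 = (((-1 + (1 + (⅙)*2))²*12)*(-16))*654 - 633 = (((-1 + (1 + ⅓))²*12)*(-16))*654 - 633 = (((-1 + 4/3)²*12)*(-16))*654 - 633 = (((⅓)²*12)*(-16))*654 - 633 = (((⅑)*12)*(-16))*654 - 633 = ((4/3)*(-16))*654 - 633 = -64/3*654 - 633 = -13952 - 633 = -14585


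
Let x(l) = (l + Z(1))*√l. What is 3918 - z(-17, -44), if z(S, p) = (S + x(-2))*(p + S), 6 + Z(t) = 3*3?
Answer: 2881 + 61*I*√2 ≈ 2881.0 + 86.267*I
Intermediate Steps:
Z(t) = 3 (Z(t) = -6 + 3*3 = -6 + 9 = 3)
x(l) = √l*(3 + l) (x(l) = (l + 3)*√l = (3 + l)*√l = √l*(3 + l))
z(S, p) = (S + p)*(S + I*√2) (z(S, p) = (S + √(-2)*(3 - 2))*(p + S) = (S + (I*√2)*1)*(S + p) = (S + I*√2)*(S + p) = (S + p)*(S + I*√2))
3918 - z(-17, -44) = 3918 - ((-17)² - 17*(-44) + I*(-17)*√2 + I*(-44)*√2) = 3918 - (289 + 748 - 17*I*√2 - 44*I*√2) = 3918 - (1037 - 61*I*√2) = 3918 + (-1037 + 61*I*√2) = 2881 + 61*I*√2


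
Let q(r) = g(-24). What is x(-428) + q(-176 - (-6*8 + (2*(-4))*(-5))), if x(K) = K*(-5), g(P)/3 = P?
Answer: 2068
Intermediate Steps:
g(P) = 3*P
q(r) = -72 (q(r) = 3*(-24) = -72)
x(K) = -5*K
x(-428) + q(-176 - (-6*8 + (2*(-4))*(-5))) = -5*(-428) - 72 = 2140 - 72 = 2068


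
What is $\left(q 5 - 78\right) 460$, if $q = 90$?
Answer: $171120$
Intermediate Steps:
$\left(q 5 - 78\right) 460 = \left(90 \cdot 5 - 78\right) 460 = \left(450 - 78\right) 460 = 372 \cdot 460 = 171120$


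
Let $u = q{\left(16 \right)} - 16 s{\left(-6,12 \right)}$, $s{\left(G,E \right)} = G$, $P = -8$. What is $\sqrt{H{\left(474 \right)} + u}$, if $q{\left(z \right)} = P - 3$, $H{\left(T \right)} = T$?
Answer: $\sqrt{559} \approx 23.643$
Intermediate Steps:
$q{\left(z \right)} = -11$ ($q{\left(z \right)} = -8 - 3 = -11$)
$u = 85$ ($u = -11 - -96 = -11 + 96 = 85$)
$\sqrt{H{\left(474 \right)} + u} = \sqrt{474 + 85} = \sqrt{559}$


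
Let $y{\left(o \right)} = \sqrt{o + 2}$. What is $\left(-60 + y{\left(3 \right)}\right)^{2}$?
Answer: $\left(60 - \sqrt{5}\right)^{2} \approx 3336.7$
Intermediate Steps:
$y{\left(o \right)} = \sqrt{2 + o}$
$\left(-60 + y{\left(3 \right)}\right)^{2} = \left(-60 + \sqrt{2 + 3}\right)^{2} = \left(-60 + \sqrt{5}\right)^{2}$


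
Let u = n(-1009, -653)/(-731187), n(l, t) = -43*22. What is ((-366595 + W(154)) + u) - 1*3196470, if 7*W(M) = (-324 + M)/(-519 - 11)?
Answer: -966553973044360/271270377 ≈ -3.5631e+6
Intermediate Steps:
n(l, t) = -946
W(M) = 162/1855 - M/3710 (W(M) = ((-324 + M)/(-519 - 11))/7 = ((-324 + M)/(-530))/7 = ((-324 + M)*(-1/530))/7 = (162/265 - M/530)/7 = 162/1855 - M/3710)
u = 946/731187 (u = -946/(-731187) = -946*(-1/731187) = 946/731187 ≈ 0.0012938)
((-366595 + W(154)) + u) - 1*3196470 = ((-366595 + (162/1855 - 1/3710*154)) + 946/731187) - 1*3196470 = ((-366595 + (162/1855 - 11/265)) + 946/731187) - 3196470 = ((-366595 + 17/371) + 946/731187) - 3196470 = (-136006728/371 + 946/731187) - 3196470 = -99446351075170/271270377 - 3196470 = -966553973044360/271270377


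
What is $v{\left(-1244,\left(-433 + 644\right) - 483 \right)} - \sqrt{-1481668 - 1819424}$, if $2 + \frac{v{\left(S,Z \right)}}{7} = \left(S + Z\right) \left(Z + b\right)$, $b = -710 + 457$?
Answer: $5571286 - 6 i \sqrt{91697} \approx 5.5713 \cdot 10^{6} - 1816.9 i$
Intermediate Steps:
$b = -253$
$v{\left(S,Z \right)} = -14 + 7 \left(-253 + Z\right) \left(S + Z\right)$ ($v{\left(S,Z \right)} = -14 + 7 \left(S + Z\right) \left(Z - 253\right) = -14 + 7 \left(S + Z\right) \left(-253 + Z\right) = -14 + 7 \left(-253 + Z\right) \left(S + Z\right)$)
$v{\left(-1244,\left(-433 + 644\right) - 483 \right)} - \sqrt{-1481668 - 1819424} = \left(-14 - -2203124 - 1771 \left(\left(-433 + 644\right) - 483\right) + 7 \left(\left(-433 + 644\right) - 483\right)^{2} + 7 \left(-1244\right) \left(\left(-433 + 644\right) - 483\right)\right) - \sqrt{-1481668 - 1819424} = \left(-14 + 2203124 - 1771 \left(211 - 483\right) + 7 \left(211 - 483\right)^{2} + 7 \left(-1244\right) \left(211 - 483\right)\right) - \sqrt{-3301092} = \left(-14 + 2203124 - -481712 + 7 \left(-272\right)^{2} + 7 \left(-1244\right) \left(-272\right)\right) - 6 i \sqrt{91697} = \left(-14 + 2203124 + 481712 + 7 \cdot 73984 + 2368576\right) - 6 i \sqrt{91697} = \left(-14 + 2203124 + 481712 + 517888 + 2368576\right) - 6 i \sqrt{91697} = 5571286 - 6 i \sqrt{91697}$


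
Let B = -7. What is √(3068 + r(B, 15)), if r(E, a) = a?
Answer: √3083 ≈ 55.525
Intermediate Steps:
√(3068 + r(B, 15)) = √(3068 + 15) = √3083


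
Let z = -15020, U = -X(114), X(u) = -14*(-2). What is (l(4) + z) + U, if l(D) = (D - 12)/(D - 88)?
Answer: -316006/21 ≈ -15048.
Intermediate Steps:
X(u) = 28
l(D) = (-12 + D)/(-88 + D)
U = -28 (U = -1*28 = -28)
(l(4) + z) + U = ((-12 + 4)/(-88 + 4) - 15020) - 28 = (-8/(-84) - 15020) - 28 = (-1/84*(-8) - 15020) - 28 = (2/21 - 15020) - 28 = -315418/21 - 28 = -316006/21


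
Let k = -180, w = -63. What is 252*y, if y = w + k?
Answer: -61236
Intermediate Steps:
y = -243 (y = -63 - 180 = -243)
252*y = 252*(-243) = -61236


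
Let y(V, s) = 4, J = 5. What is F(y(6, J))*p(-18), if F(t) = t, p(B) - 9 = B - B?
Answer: 36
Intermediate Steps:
p(B) = 9 (p(B) = 9 + (B - B) = 9 + 0 = 9)
F(y(6, J))*p(-18) = 4*9 = 36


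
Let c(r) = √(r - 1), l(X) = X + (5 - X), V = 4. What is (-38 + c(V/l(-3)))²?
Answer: (190 - I*√5)²/25 ≈ 1443.8 - 33.988*I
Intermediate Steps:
l(X) = 5
c(r) = √(-1 + r)
(-38 + c(V/l(-3)))² = (-38 + √(-1 + 4/5))² = (-38 + √(-1 + 4*(⅕)))² = (-38 + √(-1 + ⅘))² = (-38 + √(-⅕))² = (-38 + I*√5/5)²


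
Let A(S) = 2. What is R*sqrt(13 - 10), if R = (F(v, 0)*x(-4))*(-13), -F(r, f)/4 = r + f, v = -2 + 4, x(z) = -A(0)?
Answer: -208*sqrt(3) ≈ -360.27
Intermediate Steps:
x(z) = -2 (x(z) = -1*2 = -2)
v = 2
F(r, f) = -4*f - 4*r (F(r, f) = -4*(r + f) = -4*(f + r) = -4*f - 4*r)
R = -208 (R = ((-4*0 - 4*2)*(-2))*(-13) = ((0 - 8)*(-2))*(-13) = -8*(-2)*(-13) = 16*(-13) = -208)
R*sqrt(13 - 10) = -208*sqrt(13 - 10) = -208*sqrt(3)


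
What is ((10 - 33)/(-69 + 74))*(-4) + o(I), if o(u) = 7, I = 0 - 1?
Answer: 127/5 ≈ 25.400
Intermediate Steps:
I = -1
((10 - 33)/(-69 + 74))*(-4) + o(I) = ((10 - 33)/(-69 + 74))*(-4) + 7 = -23/5*(-4) + 7 = 92/5 + 7 = 127/5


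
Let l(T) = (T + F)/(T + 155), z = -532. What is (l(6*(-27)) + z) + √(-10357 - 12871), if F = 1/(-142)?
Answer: -505803/994 + 2*I*√5807 ≈ -508.86 + 152.41*I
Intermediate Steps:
F = -1/142 ≈ -0.0070423
l(T) = (-1/142 + T)/(155 + T) (l(T) = (T - 1/142)/(T + 155) = (-1/142 + T)/(155 + T))
(l(6*(-27)) + z) + √(-10357 - 12871) = ((-1/142 + 6*(-27))/(155 + 6*(-27)) - 532) + √(-10357 - 12871) = ((-1/142 - 162)/(155 - 162) - 532) + √(-23228) = (-23005/142/(-7) - 532) + 2*I*√5807 = (-⅐*(-23005/142) - 532) + 2*I*√5807 = (23005/994 - 532) + 2*I*√5807 = -505803/994 + 2*I*√5807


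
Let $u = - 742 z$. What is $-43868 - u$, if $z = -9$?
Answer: $-50546$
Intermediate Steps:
$u = 6678$ ($u = \left(-742\right) \left(-9\right) = 6678$)
$-43868 - u = -43868 - 6678 = -50546$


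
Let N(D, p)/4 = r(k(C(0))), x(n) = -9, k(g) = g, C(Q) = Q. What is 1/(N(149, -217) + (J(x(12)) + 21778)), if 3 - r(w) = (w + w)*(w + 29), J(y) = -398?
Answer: 1/21392 ≈ 4.6746e-5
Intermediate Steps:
r(w) = 3 - 2*w*(29 + w) (r(w) = 3 - (w + w)*(w + 29) = 3 - 2*w*(29 + w))
N(D, p) = 12 (N(D, p) = 4*(3 - 58*0 - 2*0²) = 4*(3 + 0 - 2*0) = 4*(3 + 0 + 0) = 4*3 = 12)
1/(N(149, -217) + (J(x(12)) + 21778)) = 1/(12 + (-398 + 21778)) = 1/(12 + 21380) = 1/21392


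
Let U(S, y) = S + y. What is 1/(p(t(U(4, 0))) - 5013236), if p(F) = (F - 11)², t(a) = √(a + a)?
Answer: -455737/2284658344507 + 4*√2/2284658344507 ≈ -1.9947e-7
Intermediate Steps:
t(a) = √2*√a (t(a) = √(2*a) = √2*√a)
p(F) = (-11 + F)²
1/(p(t(U(4, 0))) - 5013236) = 1/((-11 + √2*√(4 + 0))² - 5013236) = 1/((-11 + √2*√4)² - 5013236) = 1/((-11 + √2*2)² - 5013236) = 1/((-11 + 2*√2)² - 5013236) = 1/(-5013236 + (-11 + 2*√2)²)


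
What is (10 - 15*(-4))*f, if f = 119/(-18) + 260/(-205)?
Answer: -203525/369 ≈ -551.56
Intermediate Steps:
f = -5815/738 (f = 119*(-1/18) + 260*(-1/205) = -119/18 - 52/41 = -5815/738 ≈ -7.8794)
(10 - 15*(-4))*f = (10 - 15*(-4))*(-5815/738) = (10 + 60)*(-5815/738) = 70*(-5815/738) = -203525/369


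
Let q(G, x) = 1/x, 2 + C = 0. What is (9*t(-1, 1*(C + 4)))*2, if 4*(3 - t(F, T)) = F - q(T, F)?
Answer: 54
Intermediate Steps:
C = -2 (C = -2 + 0 = -2)
t(F, T) = 3 - F/4 + 1/(4*F) (t(F, T) = 3 - (F - 1/F)/4 = 3 + (-F/4 + 1/(4*F)) = 3 - F/4 + 1/(4*F))
(9*t(-1, 1*(C + 4)))*2 = (9*((1/4)*(1 - (12 - 1*(-1)))/(-1)))*2 = (9*((1/4)*(-1)*(1 - (12 + 1))))*2 = (9*((1/4)*(-1)*(1 - 1*13)))*2 = (9*((1/4)*(-1)*(1 - 13)))*2 = (9*((1/4)*(-1)*(-12)))*2 = (9*3)*2 = 27*2 = 54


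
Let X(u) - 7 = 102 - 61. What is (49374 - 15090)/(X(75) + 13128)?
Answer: 2857/1098 ≈ 2.6020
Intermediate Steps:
X(u) = 48 (X(u) = 7 + (102 - 61) = 7 + 41 = 48)
(49374 - 15090)/(X(75) + 13128) = (49374 - 15090)/(48 + 13128) = 34284/13176 = 34284*(1/13176) = 2857/1098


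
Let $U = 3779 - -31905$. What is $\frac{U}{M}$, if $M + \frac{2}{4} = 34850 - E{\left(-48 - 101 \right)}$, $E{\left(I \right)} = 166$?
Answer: $\frac{71368}{69367} \approx 1.0288$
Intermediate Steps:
$U = 35684$ ($U = 3779 + 31905 = 35684$)
$M = \frac{69367}{2}$ ($M = - \frac{1}{2} + \left(34850 - 166\right) = - \frac{1}{2} + 34684 = \frac{69367}{2} \approx 34684.0$)
$\frac{U}{M} = \frac{35684}{\frac{69367}{2}} = 35684 \cdot \frac{2}{69367} = \frac{71368}{69367}$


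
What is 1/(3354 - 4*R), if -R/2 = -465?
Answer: -1/366 ≈ -0.0027322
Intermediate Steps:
R = 930 (R = -2*(-465) = 930)
1/(3354 - 4*R) = 1/(3354 - 4*930) = 1/(3354 - 3720) = 1/(-366) = -1/366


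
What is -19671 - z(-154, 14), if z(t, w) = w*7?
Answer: -19769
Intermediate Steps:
z(t, w) = 7*w
-19671 - z(-154, 14) = -19671 - 7*14 = -19671 - 1*98 = -19671 - 98 = -19769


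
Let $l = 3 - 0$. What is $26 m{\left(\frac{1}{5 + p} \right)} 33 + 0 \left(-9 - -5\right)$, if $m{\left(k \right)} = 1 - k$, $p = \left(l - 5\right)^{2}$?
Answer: $\frac{2288}{3} \approx 762.67$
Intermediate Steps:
$l = 3$ ($l = 3 + 0 = 3$)
$p = 4$ ($p = \left(3 - 5\right)^{2} = \left(-2\right)^{2} = 4$)
$26 m{\left(\frac{1}{5 + p} \right)} 33 + 0 \left(-9 - -5\right) = 26 \left(1 - \frac{1}{5 + 4}\right) 33 + 0 \left(-9 - -5\right) = 26 \left(1 - \frac{1}{9}\right) 33 + 0 \left(-9 + 5\right) = 26 \left(1 - \frac{1}{9}\right) 33 + 0 \left(-4\right) = 26 \left(1 - \frac{1}{9}\right) 33 + 0 = 26 \cdot \frac{8}{9} \cdot 33 + 0 = \frac{208}{9} \cdot 33 + 0 = \frac{2288}{3} + 0 = \frac{2288}{3}$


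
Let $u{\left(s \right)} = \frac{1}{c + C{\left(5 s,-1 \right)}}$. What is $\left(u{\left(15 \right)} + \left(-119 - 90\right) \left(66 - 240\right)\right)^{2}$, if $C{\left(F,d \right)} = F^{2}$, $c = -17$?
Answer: $\frac{41591739368799841}{31449664} \approx 1.3225 \cdot 10^{9}$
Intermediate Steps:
$u{\left(s \right)} = \frac{1}{-17 + 25 s^{2}}$ ($u{\left(s \right)} = \frac{1}{-17 + \left(5 s\right)^{2}} = \frac{1}{-17 + 25 s^{2}}$)
$\left(u{\left(15 \right)} + \left(-119 - 90\right) \left(66 - 240\right)\right)^{2} = \left(\frac{1}{-17 + 25 \cdot 15^{2}} + \left(-119 - 90\right) \left(66 - 240\right)\right)^{2} = \left(\frac{1}{-17 + 25 \cdot 225} - -36366\right)^{2} = \left(\frac{1}{-17 + 5625} + 36366\right)^{2} = \left(\frac{1}{5608} + 36366\right)^{2} = \left(\frac{203940529}{5608}\right)^{2} = \frac{41591739368799841}{31449664}$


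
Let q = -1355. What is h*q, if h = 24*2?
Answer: -65040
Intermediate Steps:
h = 48
h*q = 48*(-1355) = -65040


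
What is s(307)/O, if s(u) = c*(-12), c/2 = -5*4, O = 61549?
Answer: 480/61549 ≈ 0.0077987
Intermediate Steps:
c = -40 (c = 2*(-5*4) = 2*(-20) = -40)
s(u) = 480 (s(u) = -40*(-12) = 480)
s(307)/O = 480/61549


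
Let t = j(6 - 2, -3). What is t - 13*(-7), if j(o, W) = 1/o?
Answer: 365/4 ≈ 91.250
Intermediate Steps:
t = ¼ (t = 1/(6 - 2) = 1/4 = ¼ ≈ 0.25000)
t - 13*(-7) = ¼ - 13*(-7) = ¼ + 91 = 365/4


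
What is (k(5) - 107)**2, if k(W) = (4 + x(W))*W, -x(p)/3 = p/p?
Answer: 10404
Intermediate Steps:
x(p) = -3 (x(p) = -3*p/p = -3*1 = -3)
k(W) = W (k(W) = (4 - 3)*W = 1*W = W)
(k(5) - 107)**2 = (5 - 107)**2 = (-102)**2 = 10404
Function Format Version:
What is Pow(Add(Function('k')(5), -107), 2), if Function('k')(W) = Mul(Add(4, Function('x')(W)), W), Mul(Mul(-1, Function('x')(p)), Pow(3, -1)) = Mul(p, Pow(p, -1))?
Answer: 10404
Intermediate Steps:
Function('x')(p) = -3 (Function('x')(p) = Mul(-3, Mul(p, Pow(p, -1))) = Mul(-3, 1) = -3)
Function('k')(W) = W (Function('k')(W) = Mul(Add(4, -3), W) = Mul(1, W) = W)
Pow(Add(Function('k')(5), -107), 2) = Pow(Add(5, -107), 2) = Pow(-102, 2) = 10404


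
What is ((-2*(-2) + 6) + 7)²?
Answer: 289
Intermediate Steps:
((-2*(-2) + 6) + 7)² = ((4 + 6) + 7)² = (10 + 7)² = 17² = 289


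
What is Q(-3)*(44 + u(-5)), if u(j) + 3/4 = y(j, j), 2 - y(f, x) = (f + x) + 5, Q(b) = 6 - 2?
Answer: 201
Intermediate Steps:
Q(b) = 4
y(f, x) = -3 - f - x (y(f, x) = 2 - ((f + x) + 5) = 2 - (5 + f + x) = 2 + (-5 - f - x) = -3 - f - x)
u(j) = -15/4 - 2*j (u(j) = -3/4 + (-3 - j - j) = -3/4 + (-3 - 2*j) = -15/4 - 2*j)
Q(-3)*(44 + u(-5)) = 4*(44 + (-15/4 - 2*(-5))) = 4*(44 + (-15/4 + 10)) = 4*(44 + 25/4) = 4*(201/4) = 201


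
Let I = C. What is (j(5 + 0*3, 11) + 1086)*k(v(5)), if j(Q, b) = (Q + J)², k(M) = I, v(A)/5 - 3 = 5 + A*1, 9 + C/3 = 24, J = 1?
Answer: 50490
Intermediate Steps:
C = 45 (C = -27 + 3*24 = -27 + 72 = 45)
I = 45
v(A) = 40 + 5*A (v(A) = 15 + 5*(5 + A*1) = 15 + 5*(5 + A) = 15 + (25 + 5*A) = 40 + 5*A)
k(M) = 45
j(Q, b) = (1 + Q)² (j(Q, b) = (Q + 1)² = (1 + Q)²)
(j(5 + 0*3, 11) + 1086)*k(v(5)) = ((1 + (5 + 0*3))² + 1086)*45 = ((1 + (5 + 0))² + 1086)*45 = ((1 + 5)² + 1086)*45 = (6² + 1086)*45 = (36 + 1086)*45 = 1122*45 = 50490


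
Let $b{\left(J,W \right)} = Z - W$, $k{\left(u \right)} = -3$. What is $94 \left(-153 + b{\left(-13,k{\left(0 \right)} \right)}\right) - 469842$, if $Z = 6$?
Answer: $-483378$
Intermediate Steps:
$b{\left(J,W \right)} = 6 - W$
$94 \left(-153 + b{\left(-13,k{\left(0 \right)} \right)}\right) - 469842 = 94 \left(-153 + \left(6 - -3\right)\right) - 469842 = 94 \left(-153 + \left(6 + 3\right)\right) - 469842 = 94 \left(-153 + 9\right) - 469842 = 94 \left(-144\right) - 469842 = -13536 - 469842 = -483378$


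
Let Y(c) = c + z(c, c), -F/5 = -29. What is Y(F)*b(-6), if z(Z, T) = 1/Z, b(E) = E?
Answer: -126156/145 ≈ -870.04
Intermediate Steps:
F = 145 (F = -5*(-29) = 145)
Y(c) = c + 1/c
Y(F)*b(-6) = (145 + 1/145)*(-6) = (21026/145)*(-6) = -126156/145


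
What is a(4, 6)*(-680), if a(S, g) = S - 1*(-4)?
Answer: -5440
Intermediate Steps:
a(S, g) = 4 + S (a(S, g) = S + 4 = 4 + S)
a(4, 6)*(-680) = (4 + 4)*(-680) = 8*(-680) = -5440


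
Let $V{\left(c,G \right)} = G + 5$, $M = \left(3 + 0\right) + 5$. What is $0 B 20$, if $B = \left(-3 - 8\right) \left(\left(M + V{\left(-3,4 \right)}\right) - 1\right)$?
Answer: $0$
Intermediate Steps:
$M = 8$ ($M = 3 + 5 = 8$)
$V{\left(c,G \right)} = 5 + G$
$B = -176$ ($B = \left(-3 - 8\right) \left(\left(8 + \left(5 + 4\right)\right) - 1\right) = - 11 \left(\left(8 + 9\right) - 1\right) = - 11 \left(17 - 1\right) = \left(-11\right) 16 = -176$)
$0 B 20 = 0 \left(-176\right) 20 = 0 \cdot 20 = 0$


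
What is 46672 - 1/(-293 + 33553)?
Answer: 1552310719/33260 ≈ 46672.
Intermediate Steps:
46672 - 1/(-293 + 33553) = 46672 - 1/33260 = 1552310719/33260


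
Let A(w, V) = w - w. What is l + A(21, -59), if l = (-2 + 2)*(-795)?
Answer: 0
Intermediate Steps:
A(w, V) = 0
l = 0 (l = 0*(-795) = 0)
l + A(21, -59) = 0 + 0 = 0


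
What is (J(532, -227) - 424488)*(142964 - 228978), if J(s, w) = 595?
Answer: 36460732502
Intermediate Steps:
(J(532, -227) - 424488)*(142964 - 228978) = (595 - 424488)*(142964 - 228978) = -423893*(-86014) = 36460732502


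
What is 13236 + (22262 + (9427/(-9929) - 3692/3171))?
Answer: 1117582973897/31484859 ≈ 35496.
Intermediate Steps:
13236 + (22262 + (9427/(-9929) - 3692/3171)) = 13236 + (22262 + (9427*(-1/9929) - 3692*1/3171)) = 13236 + (22262 + (-9427/9929 - 3692/3171)) = 13236 + (22262 - 66550885/31484859) = 13236 + 700849380173/31484859 = 1117582973897/31484859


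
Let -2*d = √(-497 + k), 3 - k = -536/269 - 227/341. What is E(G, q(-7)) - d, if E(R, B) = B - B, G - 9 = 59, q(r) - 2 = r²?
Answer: I*√4134252356223/183458 ≈ 11.083*I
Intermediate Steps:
k = 519026/91729 (k = 3 - (-536/269 - 227/341) = 3 - 1*(-243839/91729) = 3 + 243839/91729 = 519026/91729 ≈ 5.6583)
q(r) = 2 + r²
G = 68 (G = 9 + 59 = 68)
E(R, B) = 0
d = -I*√4134252356223/183458 (d = -√(-497 + 519026/91729)/2 = -I*√4134252356223/183458 ≈ -11.083*I)
E(G, q(-7)) - d = 0 - (-1)*I*√4134252356223/183458 = 0 + I*√4134252356223/183458 = I*√4134252356223/183458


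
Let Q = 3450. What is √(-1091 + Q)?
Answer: √2359 ≈ 48.570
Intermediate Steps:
√(-1091 + Q) = √(-1091 + 3450) = √2359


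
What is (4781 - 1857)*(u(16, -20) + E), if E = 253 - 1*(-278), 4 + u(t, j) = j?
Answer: 1482468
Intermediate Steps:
u(t, j) = -4 + j
E = 531 (E = 253 + 278 = 531)
(4781 - 1857)*(u(16, -20) + E) = (4781 - 1857)*((-4 - 20) + 531) = 2924*(-24 + 531) = 2924*507 = 1482468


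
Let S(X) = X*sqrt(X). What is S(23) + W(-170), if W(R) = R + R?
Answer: -340 + 23*sqrt(23) ≈ -229.70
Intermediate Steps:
W(R) = 2*R
S(X) = X**(3/2)
S(23) + W(-170) = 23**(3/2) + 2*(-170) = 23*sqrt(23) - 340 = -340 + 23*sqrt(23)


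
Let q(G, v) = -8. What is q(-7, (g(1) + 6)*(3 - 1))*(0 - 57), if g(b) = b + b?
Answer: 456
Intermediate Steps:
g(b) = 2*b
q(-7, (g(1) + 6)*(3 - 1))*(0 - 57) = -8*(0 - 57) = -8*(-57) = 456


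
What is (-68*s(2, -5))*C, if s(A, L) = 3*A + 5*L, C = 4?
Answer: 5168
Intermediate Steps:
(-68*s(2, -5))*C = -68*(3*2 + 5*(-5))*4 = -68*(6 - 25)*4 = -68*(-19)*4 = 1292*4 = 5168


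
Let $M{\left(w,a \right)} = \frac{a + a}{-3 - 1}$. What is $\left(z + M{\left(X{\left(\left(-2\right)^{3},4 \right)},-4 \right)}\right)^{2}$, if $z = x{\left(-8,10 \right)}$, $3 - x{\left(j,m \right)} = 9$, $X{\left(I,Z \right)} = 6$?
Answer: $16$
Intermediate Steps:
$M{\left(w,a \right)} = - \frac{a}{2}$ ($M{\left(w,a \right)} = \frac{2 a}{-4} = 2 a \left(- \frac{1}{4}\right) = - \frac{a}{2}$)
$x{\left(j,m \right)} = -6$ ($x{\left(j,m \right)} = 3 - 9 = -6$)
$z = -6$
$\left(z + M{\left(X{\left(\left(-2\right)^{3},4 \right)},-4 \right)}\right)^{2} = \left(-6 - -2\right)^{2} = \left(-6 + 2\right)^{2} = \left(-4\right)^{2} = 16$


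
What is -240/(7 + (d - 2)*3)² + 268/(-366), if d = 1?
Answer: -2879/183 ≈ -15.732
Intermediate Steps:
-240/(7 + (d - 2)*3)² + 268/(-366) = -240/(7 + (1 - 2)*3)² + 268/(-366) = -240/(7 - 1*3)² + 268*(-1/366) = -240/(7 - 3)² - 134/183 = -240/(4²) - 134/183 = -240/16 - 134/183 = -240*1/16 - 134/183 = -15 - 134/183 = -2879/183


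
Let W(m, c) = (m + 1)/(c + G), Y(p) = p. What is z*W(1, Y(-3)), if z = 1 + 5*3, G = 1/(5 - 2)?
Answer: -12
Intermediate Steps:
G = ⅓ (G = 1/3 = ⅓ ≈ 0.33333)
W(m, c) = (1 + m)/(⅓ + c) (W(m, c) = (m + 1)/(c + ⅓) = (1 + m)/(⅓ + c))
z = 16 (z = 1 + 15 = 16)
z*W(1, Y(-3)) = 16*(3*(1 + 1)/(1 + 3*(-3))) = 16*(3*2/(1 - 9)) = 16*(3*2/(-8)) = 16*(3*(-⅛)*2) = 16*(-¾) = -12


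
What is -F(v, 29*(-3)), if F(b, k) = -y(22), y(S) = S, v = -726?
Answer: 22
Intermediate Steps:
F(b, k) = -22 (F(b, k) = -1*22 = -22)
-F(v, 29*(-3)) = -1*(-22) = 22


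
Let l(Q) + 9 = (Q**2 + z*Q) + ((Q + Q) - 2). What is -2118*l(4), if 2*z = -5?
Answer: -6354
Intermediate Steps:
z = -5/2 (z = (1/2)*(-5) = -5/2 ≈ -2.5000)
l(Q) = -11 + Q**2 - Q/2 (l(Q) = -9 + ((Q**2 - 5*Q/2) + ((Q + Q) - 2)) = -9 + ((Q**2 - 5*Q/2) + (2*Q - 2)) = -9 + ((Q**2 - 5*Q/2) + (-2 + 2*Q)) = -9 + (-2 + Q**2 - Q/2) = -11 + Q**2 - Q/2)
-2118*l(4) = -2118*(-11 + 4**2 - 1/2*4) = -2118*(-11 + 16 - 2) = -2118*3 = -6354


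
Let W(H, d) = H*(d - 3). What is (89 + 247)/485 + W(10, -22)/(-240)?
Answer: 20189/11640 ≈ 1.7344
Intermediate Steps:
W(H, d) = H*(-3 + d)
(89 + 247)/485 + W(10, -22)/(-240) = (89 + 247)/485 + (10*(-3 - 22))/(-240) = 336*(1/485) + (10*(-25))*(-1/240) = 336/485 - 250*(-1/240) = 336/485 + 25/24 = 20189/11640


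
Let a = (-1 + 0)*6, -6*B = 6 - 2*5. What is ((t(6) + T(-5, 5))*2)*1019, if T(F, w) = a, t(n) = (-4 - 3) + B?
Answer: -75406/3 ≈ -25135.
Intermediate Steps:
B = 2/3 (B = -(6 - 2*5)/6 = -(6 - 10)/6 = -1/6*(-4) = 2/3 ≈ 0.66667)
t(n) = -19/3 (t(n) = (-4 - 3) + 2/3 = -7 + 2/3 = -19/3)
a = -6 (a = -1*6 = -6)
T(F, w) = -6
((t(6) + T(-5, 5))*2)*1019 = ((-19/3 - 6)*2)*1019 = -37/3*2*1019 = -74/3*1019 = -75406/3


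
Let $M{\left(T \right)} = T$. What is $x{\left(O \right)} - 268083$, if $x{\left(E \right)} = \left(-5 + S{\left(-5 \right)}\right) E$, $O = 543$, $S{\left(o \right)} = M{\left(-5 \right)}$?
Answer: $-273513$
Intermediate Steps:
$S{\left(o \right)} = -5$
$x{\left(E \right)} = - 10 E$ ($x{\left(E \right)} = \left(-5 - 5\right) E = - 10 E$)
$x{\left(O \right)} - 268083 = \left(-10\right) 543 - 268083 = -5430 - 268083 = -273513$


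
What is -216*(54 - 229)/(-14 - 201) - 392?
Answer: -24416/43 ≈ -567.81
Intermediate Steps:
-216*(54 - 229)/(-14 - 201) - 392 = -(-37800)/(-215) - 392 = -(-37800)*(-1)/215 - 392 = -216*35/43 - 392 = -7560/43 - 392 = -24416/43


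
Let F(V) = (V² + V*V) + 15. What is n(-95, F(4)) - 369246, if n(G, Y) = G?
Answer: -369341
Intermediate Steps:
F(V) = 15 + 2*V² (F(V) = (V² + V²) + 15 = 2*V² + 15 = 15 + 2*V²)
n(-95, F(4)) - 369246 = -95 - 369246 = -369341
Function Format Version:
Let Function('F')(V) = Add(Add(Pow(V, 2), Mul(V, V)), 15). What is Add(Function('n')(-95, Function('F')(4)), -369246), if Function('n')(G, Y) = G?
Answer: -369341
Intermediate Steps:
Function('F')(V) = Add(15, Mul(2, Pow(V, 2))) (Function('F')(V) = Add(Add(Pow(V, 2), Pow(V, 2)), 15) = Add(Mul(2, Pow(V, 2)), 15) = Add(15, Mul(2, Pow(V, 2))))
Add(Function('n')(-95, Function('F')(4)), -369246) = Add(-95, -369246) = -369341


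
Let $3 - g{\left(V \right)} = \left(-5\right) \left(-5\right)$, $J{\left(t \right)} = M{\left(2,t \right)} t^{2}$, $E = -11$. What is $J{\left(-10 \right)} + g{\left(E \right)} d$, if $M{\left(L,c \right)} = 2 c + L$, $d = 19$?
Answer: $-2218$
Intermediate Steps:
$M{\left(L,c \right)} = L + 2 c$
$J{\left(t \right)} = t^{2} \left(2 + 2 t\right)$ ($J{\left(t \right)} = \left(2 + 2 t\right) t^{2} = t^{2} \left(2 + 2 t\right)$)
$g{\left(V \right)} = -22$ ($g{\left(V \right)} = 3 - \left(-5\right) \left(-5\right) = 3 - 25 = -22$)
$J{\left(-10 \right)} + g{\left(E \right)} d = 2 \left(-10\right)^{2} \left(1 - 10\right) - 418 = 2 \cdot 100 \left(-9\right) - 418 = -1800 - 418 = -2218$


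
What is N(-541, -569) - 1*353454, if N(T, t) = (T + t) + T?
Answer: -355105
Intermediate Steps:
N(T, t) = t + 2*T
N(-541, -569) - 1*353454 = (-569 + 2*(-541)) - 1*353454 = (-569 - 1082) - 353454 = -1651 - 353454 = -355105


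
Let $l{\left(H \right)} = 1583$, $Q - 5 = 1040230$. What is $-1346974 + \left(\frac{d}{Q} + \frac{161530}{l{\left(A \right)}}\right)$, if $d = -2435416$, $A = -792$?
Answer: $- \frac{2217887142846848}{1646692005} \approx -1.3469 \cdot 10^{6}$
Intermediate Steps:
$Q = 1040235$ ($Q = 5 + 1040230 = 1040235$)
$-1346974 + \left(\frac{d}{Q} + \frac{161530}{l{\left(A \right)}}\right) = -1346974 + \left(- \frac{2435416}{1040235} + \frac{161530}{1583}\right) = -1346974 + \frac{164173896022}{1646692005} = - \frac{2217887142846848}{1646692005}$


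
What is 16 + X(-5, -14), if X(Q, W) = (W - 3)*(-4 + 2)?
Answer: 50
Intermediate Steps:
X(Q, W) = 6 - 2*W (X(Q, W) = (-3 + W)*(-2) = 6 - 2*W)
16 + X(-5, -14) = 16 + (6 - 2*(-14)) = 16 + (6 + 28) = 16 + 34 = 50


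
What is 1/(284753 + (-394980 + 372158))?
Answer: 1/261931 ≈ 3.8178e-6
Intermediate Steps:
1/(284753 + (-394980 + 372158)) = 1/(284753 - 22822) = 1/261931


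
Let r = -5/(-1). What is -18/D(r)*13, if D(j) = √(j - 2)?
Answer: -78*√3 ≈ -135.10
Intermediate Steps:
r = 5 (r = -5*(-1) = 5)
D(j) = √(-2 + j)
-18/D(r)*13 = -18/√(-2 + 5)*13 = -18*√3/3*13 = -6*√3*13 = -78*√3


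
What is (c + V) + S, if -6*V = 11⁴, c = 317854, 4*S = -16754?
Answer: 933676/3 ≈ 3.1123e+5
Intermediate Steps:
S = -8377/2 (S = (¼)*(-16754) = -8377/2 ≈ -4188.5)
V = -14641/6 (V = -⅙*11⁴ = -⅙*14641 = -14641/6 ≈ -2440.2)
(c + V) + S = (317854 - 14641/6) - 8377/2 = 1892483/6 - 8377/2 = 933676/3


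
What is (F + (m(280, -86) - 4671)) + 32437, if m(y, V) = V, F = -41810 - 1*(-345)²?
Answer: -133155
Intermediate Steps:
F = -160835 (F = -41810 - 1*119025 = -41810 - 119025 = -160835)
(F + (m(280, -86) - 4671)) + 32437 = (-160835 + (-86 - 4671)) + 32437 = (-160835 - 4757) + 32437 = -165592 + 32437 = -133155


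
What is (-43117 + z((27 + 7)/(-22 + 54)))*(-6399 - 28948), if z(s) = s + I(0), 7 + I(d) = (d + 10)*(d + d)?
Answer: 24388263549/16 ≈ 1.5243e+9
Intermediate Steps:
I(d) = -7 + 2*d*(10 + d) (I(d) = -7 + (d + 10)*(d + d) = -7 + (10 + d)*(2*d) = -7 + 2*d*(10 + d))
z(s) = -7 + s (z(s) = s + (-7 + 2*0² + 20*0) = s + (-7 + 2*0 + 0) = s + (-7 + 0 + 0) = s - 7 = -7 + s)
(-43117 + z((27 + 7)/(-22 + 54)))*(-6399 - 28948) = (-43117 + (-7 + (27 + 7)/(-22 + 54)))*(-6399 - 28948) = (-43117 + (-7 + 34/32))*(-35347) = (-43117 + (-7 + 34*(1/32)))*(-35347) = (-43117 + (-7 + 17/16))*(-35347) = (-43117 - 95/16)*(-35347) = -689967/16*(-35347) = 24388263549/16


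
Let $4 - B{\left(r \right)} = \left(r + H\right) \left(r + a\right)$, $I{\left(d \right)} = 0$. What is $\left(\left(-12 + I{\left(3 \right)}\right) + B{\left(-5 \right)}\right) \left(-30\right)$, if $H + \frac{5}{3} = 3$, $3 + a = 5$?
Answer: $570$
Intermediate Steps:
$a = 2$ ($a = -3 + 5 = 2$)
$H = \frac{4}{3}$ ($H = - \frac{5}{3} + 3 = \frac{4}{3} \approx 1.3333$)
$B{\left(r \right)} = 4 - \left(2 + r\right) \left(\frac{4}{3} + r\right)$ ($B{\left(r \right)} = 4 - \left(r + \frac{4}{3}\right) \left(r + 2\right) = 4 - \left(\frac{4}{3} + r\right) \left(2 + r\right) = 4 - \left(2 + r\right) \left(\frac{4}{3} + r\right)$)
$\left(\left(-12 + I{\left(3 \right)}\right) + B{\left(-5 \right)}\right) \left(-30\right) = \left(\left(-12 + 0\right) - 7\right) \left(-30\right) = \left(-12 + \left(\frac{4}{3} - 25 + \frac{50}{3}\right)\right) \left(-30\right) = \left(-12 - 7\right) \left(-30\right) = \left(-19\right) \left(-30\right) = 570$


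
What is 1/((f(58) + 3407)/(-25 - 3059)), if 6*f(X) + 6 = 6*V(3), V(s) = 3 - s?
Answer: -1542/1703 ≈ -0.90546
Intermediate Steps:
f(X) = -1 (f(X) = -1 + (6*(3 - 1*3))/6 = -1 + (6*(3 - 3))/6 = -1 + (6*0)/6 = -1 + (1/6)*0 = -1 + 0 = -1)
1/((f(58) + 3407)/(-25 - 3059)) = 1/((-1 + 3407)/(-25 - 3059)) = 1/(3406/(-3084)) = 1/(3406*(-1/3084)) = 1/(-1703/1542) = -1542/1703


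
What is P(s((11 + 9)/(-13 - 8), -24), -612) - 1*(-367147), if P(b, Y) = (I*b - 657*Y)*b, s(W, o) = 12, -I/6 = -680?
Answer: 5779675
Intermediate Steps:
I = 4080 (I = -6*(-680) = 4080)
P(b, Y) = b*(-657*Y + 4080*b) (P(b, Y) = (4080*b - 657*Y)*b = (-657*Y + 4080*b)*b = b*(-657*Y + 4080*b))
P(s((11 + 9)/(-13 - 8), -24), -612) - 1*(-367147) = 3*12*(-219*(-612) + 1360*12) - 1*(-367147) = 3*12*(134028 + 16320) + 367147 = 3*12*150348 + 367147 = 5412528 + 367147 = 5779675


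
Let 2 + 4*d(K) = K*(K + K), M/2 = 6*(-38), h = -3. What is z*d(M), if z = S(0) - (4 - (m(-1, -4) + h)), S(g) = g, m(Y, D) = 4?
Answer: -623805/2 ≈ -3.1190e+5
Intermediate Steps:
M = -456 (M = 2*(6*(-38)) = 2*(-228) = -456)
d(K) = -½ + K²/2 (d(K) = -½ + (K*(K + K))/4 = -½ + (K*(2*K))/4 = -½ + (2*K²)/4 = -½ + K²/2)
z = -3 (z = 0 - (4 - (4 - 3)) = 0 - (4 - 1*1) = 0 - (4 - 1) = 0 - 1*3 = 0 - 3 = -3)
z*d(M) = -3*(-½ + (½)*(-456)²) = -3*(-½ + (½)*207936) = -3*(-½ + 103968) = -3*207935/2 = -623805/2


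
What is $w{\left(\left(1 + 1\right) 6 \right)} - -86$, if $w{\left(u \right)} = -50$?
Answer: $36$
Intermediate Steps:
$w{\left(\left(1 + 1\right) 6 \right)} - -86 = -50 - -86 = -50 + 86 = 36$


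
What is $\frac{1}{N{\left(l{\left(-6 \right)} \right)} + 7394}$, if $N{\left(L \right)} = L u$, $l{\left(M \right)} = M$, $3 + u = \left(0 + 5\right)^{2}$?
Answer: $\frac{1}{7262} \approx 0.0001377$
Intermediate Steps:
$u = 22$ ($u = -3 + \left(0 + 5\right)^{2} = -3 + 5^{2} = -3 + 25 = 22$)
$N{\left(L \right)} = 22 L$ ($N{\left(L \right)} = L 22 = 22 L$)
$\frac{1}{N{\left(l{\left(-6 \right)} \right)} + 7394} = \frac{1}{22 \left(-6\right) + 7394} = \frac{1}{-132 + 7394} = \frac{1}{7262}$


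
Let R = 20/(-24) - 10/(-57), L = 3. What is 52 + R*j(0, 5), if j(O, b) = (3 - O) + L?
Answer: 913/19 ≈ 48.053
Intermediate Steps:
j(O, b) = 6 - O (j(O, b) = (3 - O) + 3 = 6 - O)
R = -25/38 (R = 20*(-1/24) - 10*(-1/57) = -⅚ + 10/57 = -25/38 ≈ -0.65790)
52 + R*j(0, 5) = 52 - 25*(6 - 1*0)/38 = 52 - 25*(6 + 0)/38 = 52 - 25/38*6 = 52 - 75/19 = 913/19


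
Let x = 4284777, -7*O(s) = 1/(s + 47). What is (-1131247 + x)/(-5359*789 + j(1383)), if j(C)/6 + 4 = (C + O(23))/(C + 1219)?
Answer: -2010343839700/2695480996743 ≈ -0.74582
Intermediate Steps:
O(s) = -1/(7*(47 + s)) (O(s) = -1/(7*(s + 47)) = -1/(7*(47 + s)))
j(C) = -24 + 6*(-1/490 + C)/(1219 + C) (j(C) = -24 + 6*((C - 1/(329 + 7*23))/(C + 1219)) = -24 + 6*((C - 1/(329 + 161))/(1219 + C)) = -24 + 6*((C - 1/490)/(1219 + C)) = -24 + 6*((-1/490 + C)/(1219 + C)) = -24 + 6*(-1/490 + C)/(1219 + C))
(-1131247 + x)/(-5359*789 + j(1383)) = (-1131247 + 4284777)/(-5359*789 + 3*(-2389241 - 1470*1383)/(245*(1219 + 1383))) = 3153530/(-4228251 + (3/245)*(-2389241 - 2033010)/2602) = 3153530/(-4228251 + (3/245)*(1/2602)*(-4422251)) = 3153530/(-4228251 - 13266753/637490) = 3153530/(-2695480996743/637490) = 3153530*(-637490/2695480996743) = -2010343839700/2695480996743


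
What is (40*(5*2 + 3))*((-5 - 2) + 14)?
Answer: 3640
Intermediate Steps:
(40*(5*2 + 3))*((-5 - 2) + 14) = (40*(10 + 3))*(-7 + 14) = (40*13)*7 = 520*7 = 3640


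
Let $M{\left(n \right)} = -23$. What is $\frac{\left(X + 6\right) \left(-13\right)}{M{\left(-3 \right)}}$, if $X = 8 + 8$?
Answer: $\frac{286}{23} \approx 12.435$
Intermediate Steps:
$X = 16$
$\frac{\left(X + 6\right) \left(-13\right)}{M{\left(-3 \right)}} = \frac{\left(16 + 6\right) \left(-13\right)}{-23} = 22 \left(-13\right) \left(- \frac{1}{23}\right) = \left(-286\right) \left(- \frac{1}{23}\right) = \frac{286}{23}$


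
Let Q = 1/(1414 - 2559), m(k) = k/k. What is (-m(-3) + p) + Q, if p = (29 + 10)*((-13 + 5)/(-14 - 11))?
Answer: 65718/5725 ≈ 11.479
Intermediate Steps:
m(k) = 1
p = 312/25 (p = 39*(-8/(-25)) = 39*(-8*(-1/25)) = 39*(8/25) = 312/25 ≈ 12.480)
Q = -1/1145 (Q = 1/(-1145) = -1/1145 ≈ -0.00087336)
(-m(-3) + p) + Q = (-1*1 + 312/25) - 1/1145 = (-1 + 312/25) - 1/1145 = 287/25 - 1/1145 = 65718/5725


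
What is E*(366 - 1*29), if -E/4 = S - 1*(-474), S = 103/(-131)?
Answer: -83563868/131 ≈ -6.3789e+5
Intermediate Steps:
S = -103/131 (S = 103*(-1/131) = -103/131 ≈ -0.78626)
E = -247964/131 (E = -4*(-103/131 - 1*(-474)) = -4*(-103/131 + 474) = -4*61991/131 = -247964/131 ≈ -1892.9)
E*(366 - 1*29) = -247964*(366 - 1*29)/131 = -247964*(366 - 29)/131 = -247964/131*337 = -83563868/131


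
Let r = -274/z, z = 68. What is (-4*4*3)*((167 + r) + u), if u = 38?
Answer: -163992/17 ≈ -9646.6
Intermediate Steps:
r = -137/34 (r = -274/68 = -274*1/68 = -137/34 ≈ -4.0294)
(-4*4*3)*((167 + r) + u) = (-4*4*3)*((167 - 137/34) + 38) = (-16*3)*(5541/34 + 38) = -48*6833/34 = -163992/17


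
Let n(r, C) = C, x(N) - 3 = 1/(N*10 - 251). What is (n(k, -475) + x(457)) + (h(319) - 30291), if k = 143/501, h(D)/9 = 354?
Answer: -119105062/4319 ≈ -27577.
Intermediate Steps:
x(N) = 3 + 1/(-251 + 10*N) (x(N) = 3 + 1/(N*10 - 251) = 3 + 1/(10*N - 251) = 3 + 1/(-251 + 10*N))
h(D) = 3186 (h(D) = 9*354 = 3186)
k = 143/501 (k = 143*(1/501) = 143/501 ≈ 0.28543)
(n(k, -475) + x(457)) + (h(319) - 30291) = (-475 + 2*(-376 + 15*457)/(-251 + 10*457)) + (3186 - 30291) = (-475 + 2*(-376 + 6855)/(-251 + 4570)) - 27105 = (-475 + 2*6479/4319) - 27105 = (-475 + 2*(1/4319)*6479) - 27105 = (-475 + 12958/4319) - 27105 = -2038567/4319 - 27105 = -119105062/4319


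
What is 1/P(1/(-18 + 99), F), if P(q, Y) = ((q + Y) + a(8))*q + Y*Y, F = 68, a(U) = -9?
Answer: 6561/30342844 ≈ 0.00021623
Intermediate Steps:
P(q, Y) = Y**2 + q*(-9 + Y + q) (P(q, Y) = ((q + Y) - 9)*q + Y*Y = ((Y + q) - 9)*q + Y**2 = (-9 + Y + q)*q + Y**2 = q*(-9 + Y + q) + Y**2 = Y**2 + q*(-9 + Y + q))
1/P(1/(-18 + 99), F) = 1/(68**2 + (1/(-18 + 99))**2 - 9/(-18 + 99) + 68/(-18 + 99)) = 1/(4624 + (1/81)**2 - 9/81 + 68/81) = 1/(4624 + (1/81)**2 - 9*1/81 + 68*(1/81)) = 1/(4624 + 1/6561 - 1/9 + 68/81) = 1/(30342844/6561) = 6561/30342844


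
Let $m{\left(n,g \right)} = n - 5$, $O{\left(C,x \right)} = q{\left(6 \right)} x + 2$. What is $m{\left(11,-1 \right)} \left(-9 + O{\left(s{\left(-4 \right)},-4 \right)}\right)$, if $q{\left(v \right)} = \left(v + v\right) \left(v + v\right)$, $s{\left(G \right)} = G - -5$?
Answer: $-3498$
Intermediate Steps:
$s{\left(G \right)} = 5 + G$ ($s{\left(G \right)} = G + 5 = 5 + G$)
$q{\left(v \right)} = 4 v^{2}$ ($q{\left(v \right)} = 2 v 2 v = 4 v^{2}$)
$O{\left(C,x \right)} = 2 + 144 x$ ($O{\left(C,x \right)} = 4 \cdot 6^{2} x + 2 = 4 \cdot 36 x + 2 = 144 x + 2 = 2 + 144 x$)
$m{\left(n,g \right)} = -5 + n$ ($m{\left(n,g \right)} = n - 5 = -5 + n$)
$m{\left(11,-1 \right)} \left(-9 + O{\left(s{\left(-4 \right)},-4 \right)}\right) = \left(-5 + 11\right) \left(-9 + \left(2 + 144 \left(-4\right)\right)\right) = 6 \left(-9 + \left(2 - 576\right)\right) = 6 \left(-9 - 574\right) = 6 \left(-583\right) = -3498$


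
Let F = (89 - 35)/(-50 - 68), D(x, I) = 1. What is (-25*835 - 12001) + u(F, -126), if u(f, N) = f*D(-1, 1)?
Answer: -1939711/59 ≈ -32876.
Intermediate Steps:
F = -27/59 (F = 54/(-118) = 54*(-1/118) = -27/59 ≈ -0.45763)
u(f, N) = f (u(f, N) = f*1 = f)
(-25*835 - 12001) + u(F, -126) = (-25*835 - 12001) - 27/59 = (-20875 - 12001) - 27/59 = -32876 - 27/59 = -1939711/59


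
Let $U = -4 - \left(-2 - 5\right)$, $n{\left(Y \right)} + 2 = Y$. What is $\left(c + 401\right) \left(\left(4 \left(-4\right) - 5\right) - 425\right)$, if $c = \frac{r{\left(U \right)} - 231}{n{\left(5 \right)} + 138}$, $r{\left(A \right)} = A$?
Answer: $- \frac{8371866}{47} \approx -1.7812 \cdot 10^{5}$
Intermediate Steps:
$n{\left(Y \right)} = -2 + Y$
$U = 3$ ($U = -4 - -7 = -4 + 7 = 3$)
$c = - \frac{76}{47}$ ($c = \frac{3 - 231}{\left(-2 + 5\right) + 138} = - \frac{228}{3 + 138} = - \frac{228}{141} = \left(-228\right) \frac{1}{141} = - \frac{76}{47} \approx -1.617$)
$\left(c + 401\right) \left(\left(4 \left(-4\right) - 5\right) - 425\right) = \left(- \frac{76}{47} + 401\right) \left(\left(4 \left(-4\right) - 5\right) - 425\right) = \frac{18771 \left(\left(-16 - 5\right) - 425\right)}{47} = \frac{18771 \left(-21 - 425\right)}{47} = \frac{18771}{47} \left(-446\right) = - \frac{8371866}{47}$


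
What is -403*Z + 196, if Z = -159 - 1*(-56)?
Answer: 41705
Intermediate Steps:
Z = -103 (Z = -159 + 56 = -103)
-403*Z + 196 = -403*(-103) + 196 = 41509 + 196 = 41705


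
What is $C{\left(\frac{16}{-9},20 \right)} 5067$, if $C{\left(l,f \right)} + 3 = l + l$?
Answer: $-33217$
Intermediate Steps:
$C{\left(l,f \right)} = -3 + 2 l$ ($C{\left(l,f \right)} = -3 + \left(l + l\right) = -3 + 2 l$)
$C{\left(\frac{16}{-9},20 \right)} 5067 = \left(-3 + 2 \frac{16}{-9}\right) 5067 = \left(-3 + 2 \cdot 16 \left(- \frac{1}{9}\right)\right) 5067 = \left(-3 + 2 \left(- \frac{16}{9}\right)\right) 5067 = \left(-3 - \frac{32}{9}\right) 5067 = \left(- \frac{59}{9}\right) 5067 = -33217$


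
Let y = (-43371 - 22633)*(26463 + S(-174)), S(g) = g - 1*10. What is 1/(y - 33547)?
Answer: -1/1734552663 ≈ -5.7652e-10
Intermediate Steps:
S(g) = -10 + g (S(g) = g - 10 = -10 + g)
y = -1734519116 (y = (-43371 - 22633)*(26463 + (-10 - 174)) = -66004*(26463 - 184) = -66004*26279 = -1734519116)
1/(y - 33547) = 1/(-1734519116 - 33547) = 1/(-1734552663) = -1/1734552663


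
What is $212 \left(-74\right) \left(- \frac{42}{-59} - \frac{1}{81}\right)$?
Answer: $- \frac{52444984}{4779} \approx -10974.0$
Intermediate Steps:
$212 \left(-74\right) \left(- \frac{42}{-59} - \frac{1}{81}\right) = - 15688 \left(\left(-42\right) \left(- \frac{1}{59}\right) - \frac{1}{81}\right) = - 15688 \left(\frac{42}{59} - \frac{1}{81}\right) = \left(-15688\right) \frac{3343}{4779} = - \frac{52444984}{4779}$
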